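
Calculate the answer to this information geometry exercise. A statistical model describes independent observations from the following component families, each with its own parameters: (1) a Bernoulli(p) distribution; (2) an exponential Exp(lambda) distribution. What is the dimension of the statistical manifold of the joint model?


The dimension of a statistical manifold equals the number of free
(independent) real parameters of the model. For a product of independent
blocks the parameter counts add.
- Bernoulli (p): 1.
- exponential (lambda): 1.
Total = 1 + 1 = 2.
Dimension = 2

2


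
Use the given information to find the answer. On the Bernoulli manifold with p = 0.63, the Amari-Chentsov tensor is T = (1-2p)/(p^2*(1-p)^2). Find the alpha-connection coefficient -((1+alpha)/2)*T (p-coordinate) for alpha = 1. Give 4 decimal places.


Skewness (Amari-Chentsov) tensor: T = (1-2p)/(p^2*(1-p)^2).
p = 0.63, 1-2p = -0.26, p^2 = 0.3969, (1-p)^2 = 0.1369.
T = -0.26/(0.3969 * 0.1369) = -4.785076.
In the p-coordinate, Gamma^(alpha) = Gamma^(0) - (alpha/2)*T with Gamma^(0) = (1/2)*g'(p) = -T/2,
so Gamma^(alpha) = -((1+alpha)/2)*T.
alpha = 1, -(1+alpha)/2 = -1.0.
Gamma = -1.0 * -4.785076 = 4.7851

4.7851


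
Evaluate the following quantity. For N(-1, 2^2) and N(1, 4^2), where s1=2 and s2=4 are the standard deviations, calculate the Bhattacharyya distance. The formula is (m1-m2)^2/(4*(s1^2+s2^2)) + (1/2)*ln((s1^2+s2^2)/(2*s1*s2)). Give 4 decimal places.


Bhattacharyya distance between two Gaussians:
DB = (m1-m2)^2/(4*(s1^2+s2^2)) + (1/2)*ln((s1^2+s2^2)/(2*s1*s2)).
(m1-m2)^2 = (-2)^2 = 4.
s1^2+s2^2 = 4 + 16 = 20.
term1 = 4/80 = 0.05.
term2 = 0.5*ln(20/16.0) = 0.111572.
DB = 0.05 + 0.111572 = 0.1616

0.1616


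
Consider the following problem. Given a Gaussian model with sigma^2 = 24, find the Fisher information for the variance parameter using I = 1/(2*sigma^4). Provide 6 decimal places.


Fisher information for variance: I(sigma^2) = 1/(2*sigma^4).
sigma^2 = 24, so sigma^4 = 576.
I = 1/(2*576) = 1/1152 = 0.000868

0.000868


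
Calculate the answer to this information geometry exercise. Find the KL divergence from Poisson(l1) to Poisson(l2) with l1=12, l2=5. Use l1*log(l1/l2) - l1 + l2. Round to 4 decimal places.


KL divergence for Poisson:
KL = l1*log(l1/l2) - l1 + l2.
l1 = 12, l2 = 5.
log(12/5) = 0.875469.
l1*log(l1/l2) = 12 * 0.875469 = 10.505625.
KL = 10.505625 - 12 + 5 = 3.5056

3.5056


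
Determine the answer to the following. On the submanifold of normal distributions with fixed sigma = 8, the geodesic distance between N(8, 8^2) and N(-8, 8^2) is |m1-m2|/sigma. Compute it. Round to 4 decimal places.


On the fixed-variance normal subfamily, geodesic distance = |m1-m2|/sigma.
|8 - -8| = 16.
sigma = 8.
d = 16/8 = 2.0000

2.0000


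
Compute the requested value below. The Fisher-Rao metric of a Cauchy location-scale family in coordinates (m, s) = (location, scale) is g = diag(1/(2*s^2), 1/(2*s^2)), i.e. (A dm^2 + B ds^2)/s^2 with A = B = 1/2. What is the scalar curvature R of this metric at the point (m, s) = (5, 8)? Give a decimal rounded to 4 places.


The metric has the form g = (A dm^2 + B ds^2)/s^2 with A = 1/2, B = 1/2.
Substitute u = sqrt(A/B)*m: g = B*(du^2 + ds^2)/s^2, i.e. B times the
Poincare upper half-plane metric, which has constant Gaussian curvature -1.
Scaling a 2D metric by a constant c divides the Gaussian curvature by c,
so K = -1/B = -1/(1/2) = -2.0000 everywhere (the point (m, s) = (5, 8) is irrelevant:
the curvature is constant).
Scalar curvature in dimension 2: R = 2K = -2/(1/2) = -4.0000.

-4.0000


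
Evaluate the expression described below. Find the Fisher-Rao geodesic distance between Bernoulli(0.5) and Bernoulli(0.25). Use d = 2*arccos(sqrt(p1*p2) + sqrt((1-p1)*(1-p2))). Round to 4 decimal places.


Geodesic distance on Bernoulli manifold:
d(p1,p2) = 2*arccos(sqrt(p1*p2) + sqrt((1-p1)*(1-p2))).
sqrt(p1*p2) = sqrt(0.5*0.25) = 0.353553.
sqrt((1-p1)*(1-p2)) = sqrt(0.5*0.75) = 0.612372.
arg = 0.353553 + 0.612372 = 0.965926.
d = 2*arccos(0.965926) = 0.5236

0.5236


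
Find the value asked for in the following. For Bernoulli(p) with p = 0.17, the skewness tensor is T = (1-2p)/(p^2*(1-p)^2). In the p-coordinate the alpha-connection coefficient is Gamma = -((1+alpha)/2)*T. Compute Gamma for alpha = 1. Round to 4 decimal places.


Skewness (Amari-Chentsov) tensor: T = (1-2p)/(p^2*(1-p)^2).
p = 0.17, 1-2p = 0.66, p^2 = 0.0289, (1-p)^2 = 0.6889.
T = 0.66/(0.0289 * 0.6889) = 33.150487.
In the p-coordinate, Gamma^(alpha) = Gamma^(0) - (alpha/2)*T with Gamma^(0) = (1/2)*g'(p) = -T/2,
so Gamma^(alpha) = -((1+alpha)/2)*T.
alpha = 1, -(1+alpha)/2 = -1.0.
Gamma = -1.0 * 33.150487 = -33.1505

-33.1505


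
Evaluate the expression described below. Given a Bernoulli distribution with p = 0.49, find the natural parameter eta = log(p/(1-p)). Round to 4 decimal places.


Natural parameter for Bernoulli: eta = log(p/(1-p)).
p = 0.49, 1-p = 0.51.
p/(1-p) = 0.960784.
eta = log(0.960784) = -0.0400

-0.0400


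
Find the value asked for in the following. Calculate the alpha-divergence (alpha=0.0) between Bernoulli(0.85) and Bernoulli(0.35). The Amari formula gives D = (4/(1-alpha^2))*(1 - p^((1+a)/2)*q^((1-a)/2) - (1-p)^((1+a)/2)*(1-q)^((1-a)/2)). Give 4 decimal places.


Amari alpha-divergence:
D = (4/(1-alpha^2))*(1 - p^((1+a)/2)*q^((1-a)/2) - (1-p)^((1+a)/2)*(1-q)^((1-a)/2)).
alpha = 0.0, p = 0.85, q = 0.35.
e1 = (1+alpha)/2 = 0.5, e2 = (1-alpha)/2 = 0.5.
t1 = p^e1 * q^e2 = 0.85^0.5 * 0.35^0.5 = 0.545436.
t2 = (1-p)^e1 * (1-q)^e2 = 0.15^0.5 * 0.65^0.5 = 0.31225.
4/(1-alpha^2) = 4.0.
D = 4.0*(1 - 0.545436 - 0.31225) = 0.5693

0.5693


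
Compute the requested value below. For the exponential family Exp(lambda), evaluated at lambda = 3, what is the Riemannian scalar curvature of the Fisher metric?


This family has a single free parameter, so its statistical manifold
is 1-dimensional. The Riemann curvature tensor of any 1-dimensional
Riemannian manifold vanishes identically, so R = 0.

0


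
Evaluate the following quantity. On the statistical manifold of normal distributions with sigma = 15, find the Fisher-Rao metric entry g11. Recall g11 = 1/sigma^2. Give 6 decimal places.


For the 2-parameter normal family, the Fisher metric has:
  g11 = 1/sigma^2, g22 = 2/sigma^2.
sigma = 15, sigma^2 = 225.
g11 = 0.004444

0.004444


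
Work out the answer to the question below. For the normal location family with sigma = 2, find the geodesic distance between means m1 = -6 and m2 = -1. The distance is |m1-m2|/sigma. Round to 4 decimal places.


On the fixed-variance normal subfamily, geodesic distance = |m1-m2|/sigma.
|-6 - -1| = 5.
sigma = 2.
d = 5/2 = 2.5000

2.5000


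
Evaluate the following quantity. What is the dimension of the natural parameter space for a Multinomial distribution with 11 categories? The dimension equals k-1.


Exponential family dimension calculation:
For Multinomial with k=11 categories, dim = k-1 = 10.

10


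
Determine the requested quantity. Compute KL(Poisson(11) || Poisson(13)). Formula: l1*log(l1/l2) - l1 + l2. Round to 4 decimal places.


KL divergence for Poisson:
KL = l1*log(l1/l2) - l1 + l2.
l1 = 11, l2 = 13.
log(11/13) = -0.167054.
l1*log(l1/l2) = 11 * -0.167054 = -1.837595.
KL = -1.837595 - 11 + 13 = 0.1624

0.1624


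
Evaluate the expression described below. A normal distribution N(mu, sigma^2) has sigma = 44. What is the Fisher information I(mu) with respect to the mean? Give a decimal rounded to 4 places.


The Fisher information for the mean of a normal distribution is I(mu) = 1/sigma^2.
sigma = 44, so sigma^2 = 1936.
I(mu) = 1/1936 = 0.0005

0.0005


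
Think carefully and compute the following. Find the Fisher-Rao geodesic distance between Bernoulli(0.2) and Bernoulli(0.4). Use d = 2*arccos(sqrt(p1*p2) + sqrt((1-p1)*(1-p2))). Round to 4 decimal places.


Geodesic distance on Bernoulli manifold:
d(p1,p2) = 2*arccos(sqrt(p1*p2) + sqrt((1-p1)*(1-p2))).
sqrt(p1*p2) = sqrt(0.2*0.4) = 0.282843.
sqrt((1-p1)*(1-p2)) = sqrt(0.8*0.6) = 0.69282.
arg = 0.282843 + 0.69282 = 0.975663.
d = 2*arccos(0.975663) = 0.4421

0.4421


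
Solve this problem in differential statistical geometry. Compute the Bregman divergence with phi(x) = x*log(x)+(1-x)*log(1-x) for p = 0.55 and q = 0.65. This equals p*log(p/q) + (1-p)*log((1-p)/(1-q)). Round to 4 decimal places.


Bregman divergence with negative entropy generator:
D = p*log(p/q) + (1-p)*log((1-p)/(1-q)).
p = 0.55, q = 0.65.
p*log(p/q) = 0.55*log(0.55/0.65) = -0.09188.
(1-p)*log((1-p)/(1-q)) = 0.45*log(0.45/0.35) = 0.113091.
D = -0.09188 + 0.113091 = 0.0212

0.0212


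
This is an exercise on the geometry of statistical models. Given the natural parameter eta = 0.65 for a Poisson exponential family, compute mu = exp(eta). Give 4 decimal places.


Expectation parameter for Poisson exponential family:
mu = exp(eta).
eta = 0.65.
mu = exp(0.65) = 1.9155

1.9155


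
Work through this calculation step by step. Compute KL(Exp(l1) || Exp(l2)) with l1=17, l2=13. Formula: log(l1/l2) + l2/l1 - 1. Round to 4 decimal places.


KL divergence for exponential family:
KL = log(l1/l2) + l2/l1 - 1.
log(17/13) = 0.268264.
13/17 = 0.764706.
KL = 0.268264 + 0.764706 - 1 = 0.0330

0.0330


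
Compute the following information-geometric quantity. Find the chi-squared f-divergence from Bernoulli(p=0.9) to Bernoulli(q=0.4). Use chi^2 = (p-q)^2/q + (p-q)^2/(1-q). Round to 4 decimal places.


Chi-squared divergence between Bernoulli distributions:
chi^2 = (p-q)^2/q + (p-q)^2/(1-q).
p = 0.9, q = 0.4, p-q = 0.5.
(p-q)^2 = 0.25.
term1 = 0.25/0.4 = 0.625.
term2 = 0.25/0.6 = 0.416667.
chi^2 = 0.625 + 0.416667 = 1.0417

1.0417


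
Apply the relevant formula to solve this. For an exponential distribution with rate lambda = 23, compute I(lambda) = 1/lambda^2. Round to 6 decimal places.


Fisher information for exponential: I(lambda) = 1/lambda^2.
lambda = 23, lambda^2 = 529.
I = 1/529 = 0.001890

0.001890


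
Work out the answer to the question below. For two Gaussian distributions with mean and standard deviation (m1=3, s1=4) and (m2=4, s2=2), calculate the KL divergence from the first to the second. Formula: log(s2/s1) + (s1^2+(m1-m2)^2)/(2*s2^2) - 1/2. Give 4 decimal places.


KL divergence between normal distributions:
KL = log(s2/s1) + (s1^2 + (m1-m2)^2)/(2*s2^2) - 1/2.
log(2/4) = -0.693147.
(4^2 + (3-4)^2)/(2*2^2) = (16 + 1)/8 = 2.125.
KL = -0.693147 + 2.125 - 0.5 = 0.9319

0.9319


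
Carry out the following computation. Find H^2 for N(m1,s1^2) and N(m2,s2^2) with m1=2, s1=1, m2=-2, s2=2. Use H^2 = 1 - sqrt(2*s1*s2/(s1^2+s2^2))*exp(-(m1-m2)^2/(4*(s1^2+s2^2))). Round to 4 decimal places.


Squared Hellinger distance for Gaussians:
H^2 = 1 - sqrt(2*s1*s2/(s1^2+s2^2)) * exp(-(m1-m2)^2/(4*(s1^2+s2^2))).
s1^2 = 1, s2^2 = 4, s1^2+s2^2 = 5.
sqrt(2*1*2/(5)) = 0.894427.
(m1-m2)^2 = (4)^2 = 16.
exp(-16/(4*5)) = exp(-0.8) = 0.449329.
H^2 = 1 - 0.894427*0.449329 = 0.5981

0.5981


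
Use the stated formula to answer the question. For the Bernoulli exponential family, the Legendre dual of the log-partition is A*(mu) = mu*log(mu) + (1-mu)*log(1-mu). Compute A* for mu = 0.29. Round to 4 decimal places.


Legendre transform for Bernoulli:
A*(mu) = mu*log(mu) + (1-mu)*log(1-mu).
mu = 0.29, 1-mu = 0.71.
mu*log(mu) = 0.29*log(0.29) = -0.358984.
(1-mu)*log(1-mu) = 0.71*log(0.71) = -0.243168.
A* = -0.358984 + -0.243168 = -0.6022

-0.6022


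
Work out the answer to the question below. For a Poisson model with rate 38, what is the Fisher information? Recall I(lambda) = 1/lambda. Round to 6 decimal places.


Fisher information for Poisson: I(lambda) = 1/lambda.
lambda = 38.
I(lambda) = 1/38 = 0.026316

0.026316


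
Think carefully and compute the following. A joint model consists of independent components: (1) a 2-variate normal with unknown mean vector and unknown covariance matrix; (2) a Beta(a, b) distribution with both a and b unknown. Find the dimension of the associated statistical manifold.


The dimension of a statistical manifold equals the number of free
(independent) real parameters of the model. For a product of independent
blocks the parameter counts add.
- 2-variate normal: 2 (mean) + 2*3/2 = 3 (symmetric covariance) = 5.
- Beta (a, b): 2.
Total = 5 + 2 = 7.
Dimension = 7

7


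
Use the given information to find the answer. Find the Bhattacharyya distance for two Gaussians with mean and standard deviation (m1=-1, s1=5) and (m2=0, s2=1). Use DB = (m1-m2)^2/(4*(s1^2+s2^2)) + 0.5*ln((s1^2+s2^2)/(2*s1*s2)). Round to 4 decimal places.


Bhattacharyya distance between two Gaussians:
DB = (m1-m2)^2/(4*(s1^2+s2^2)) + (1/2)*ln((s1^2+s2^2)/(2*s1*s2)).
(m1-m2)^2 = (-1)^2 = 1.
s1^2+s2^2 = 25 + 1 = 26.
term1 = 1/104 = 0.009615.
term2 = 0.5*ln(26/10.0) = 0.477756.
DB = 0.009615 + 0.477756 = 0.4874

0.4874


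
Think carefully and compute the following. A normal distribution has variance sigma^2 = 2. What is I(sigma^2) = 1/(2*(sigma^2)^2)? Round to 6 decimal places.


Fisher information for variance: I(sigma^2) = 1/(2*sigma^4).
sigma^2 = 2, so sigma^4 = 4.
I = 1/(2*4) = 1/8 = 0.125000

0.125000


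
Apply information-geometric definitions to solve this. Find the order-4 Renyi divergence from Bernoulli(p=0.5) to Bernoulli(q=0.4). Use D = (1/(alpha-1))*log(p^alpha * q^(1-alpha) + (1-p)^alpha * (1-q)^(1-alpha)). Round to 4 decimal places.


Renyi divergence of order alpha between Bernoulli distributions:
D = (1/(alpha-1))*log(p^alpha * q^(1-alpha) + (1-p)^alpha * (1-q)^(1-alpha)).
alpha = 4, p = 0.5, q = 0.4.
p^alpha * q^(1-alpha) = 0.5^4 * 0.4^-3 = 0.976562.
(1-p)^alpha * (1-q)^(1-alpha) = 0.5^4 * 0.6^-3 = 0.289352.
sum = 0.976562 + 0.289352 = 1.265914.
D = (1/3)*log(1.265914) = 0.0786

0.0786


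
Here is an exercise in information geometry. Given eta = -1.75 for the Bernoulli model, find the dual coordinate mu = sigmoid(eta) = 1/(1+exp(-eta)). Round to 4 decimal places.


Dual coordinate (expectation parameter) for Bernoulli:
mu = 1/(1+exp(-eta)).
eta = -1.75.
exp(-eta) = exp(1.75) = 5.754603.
mu = 1/(1+5.754603) = 0.1480

0.1480


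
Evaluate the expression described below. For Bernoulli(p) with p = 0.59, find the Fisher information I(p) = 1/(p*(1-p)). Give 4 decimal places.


For Bernoulli(p), Fisher information is I(p) = 1/(p*(1-p)).
p = 0.59, 1-p = 0.41.
p*(1-p) = 0.2419.
I(p) = 1/0.2419 = 4.1339

4.1339


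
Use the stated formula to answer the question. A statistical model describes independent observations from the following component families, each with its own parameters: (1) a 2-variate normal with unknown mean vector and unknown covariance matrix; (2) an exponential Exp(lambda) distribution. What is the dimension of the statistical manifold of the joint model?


The dimension of a statistical manifold equals the number of free
(independent) real parameters of the model. For a product of independent
blocks the parameter counts add.
- 2-variate normal: 2 (mean) + 2*3/2 = 3 (symmetric covariance) = 5.
- exponential (lambda): 1.
Total = 5 + 1 = 6.
Dimension = 6

6


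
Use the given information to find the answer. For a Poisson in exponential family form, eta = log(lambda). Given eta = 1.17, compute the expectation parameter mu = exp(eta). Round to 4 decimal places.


Expectation parameter for Poisson exponential family:
mu = exp(eta).
eta = 1.17.
mu = exp(1.17) = 3.2220

3.2220


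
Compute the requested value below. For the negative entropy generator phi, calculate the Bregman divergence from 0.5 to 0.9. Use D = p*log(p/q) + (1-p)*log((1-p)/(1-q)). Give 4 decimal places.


Bregman divergence with negative entropy generator:
D = p*log(p/q) + (1-p)*log((1-p)/(1-q)).
p = 0.5, q = 0.9.
p*log(p/q) = 0.5*log(0.5/0.9) = -0.293893.
(1-p)*log((1-p)/(1-q)) = 0.5*log(0.5/0.1) = 0.804719.
D = -0.293893 + 0.804719 = 0.5108

0.5108


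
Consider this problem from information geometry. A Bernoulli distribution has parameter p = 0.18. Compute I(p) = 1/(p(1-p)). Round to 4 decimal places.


For Bernoulli(p), Fisher information is I(p) = 1/(p*(1-p)).
p = 0.18, 1-p = 0.82.
p*(1-p) = 0.1476.
I(p) = 1/0.1476 = 6.7751

6.7751


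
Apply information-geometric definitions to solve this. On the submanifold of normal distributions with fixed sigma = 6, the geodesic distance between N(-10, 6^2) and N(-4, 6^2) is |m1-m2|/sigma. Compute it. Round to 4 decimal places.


On the fixed-variance normal subfamily, geodesic distance = |m1-m2|/sigma.
|-10 - -4| = 6.
sigma = 6.
d = 6/6 = 1.0000

1.0000


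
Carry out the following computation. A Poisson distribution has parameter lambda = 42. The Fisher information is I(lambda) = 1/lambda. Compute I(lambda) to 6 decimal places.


Fisher information for Poisson: I(lambda) = 1/lambda.
lambda = 42.
I(lambda) = 1/42 = 0.023810

0.023810


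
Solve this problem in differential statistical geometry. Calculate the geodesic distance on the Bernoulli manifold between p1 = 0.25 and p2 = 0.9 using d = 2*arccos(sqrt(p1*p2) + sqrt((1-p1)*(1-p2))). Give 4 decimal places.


Geodesic distance on Bernoulli manifold:
d(p1,p2) = 2*arccos(sqrt(p1*p2) + sqrt((1-p1)*(1-p2))).
sqrt(p1*p2) = sqrt(0.25*0.9) = 0.474342.
sqrt((1-p1)*(1-p2)) = sqrt(0.75*0.1) = 0.273861.
arg = 0.474342 + 0.273861 = 0.748203.
d = 2*arccos(0.748203) = 1.4509

1.4509


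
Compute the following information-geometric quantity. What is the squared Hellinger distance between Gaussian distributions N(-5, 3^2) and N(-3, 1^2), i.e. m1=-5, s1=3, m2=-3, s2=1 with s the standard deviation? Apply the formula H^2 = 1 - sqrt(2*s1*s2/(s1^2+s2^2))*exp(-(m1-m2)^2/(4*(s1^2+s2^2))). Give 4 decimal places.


Squared Hellinger distance for Gaussians:
H^2 = 1 - sqrt(2*s1*s2/(s1^2+s2^2)) * exp(-(m1-m2)^2/(4*(s1^2+s2^2))).
s1^2 = 9, s2^2 = 1, s1^2+s2^2 = 10.
sqrt(2*3*1/(10)) = 0.774597.
(m1-m2)^2 = (-2)^2 = 4.
exp(-4/(4*10)) = exp(-0.1) = 0.904837.
H^2 = 1 - 0.774597*0.904837 = 0.2991

0.2991


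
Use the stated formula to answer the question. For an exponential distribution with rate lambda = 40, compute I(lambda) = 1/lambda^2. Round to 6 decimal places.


Fisher information for exponential: I(lambda) = 1/lambda^2.
lambda = 40, lambda^2 = 1600.
I = 1/1600 = 0.000625

0.000625


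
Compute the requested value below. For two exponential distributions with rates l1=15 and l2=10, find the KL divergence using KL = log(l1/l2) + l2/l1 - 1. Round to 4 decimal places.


KL divergence for exponential family:
KL = log(l1/l2) + l2/l1 - 1.
log(15/10) = 0.405465.
10/15 = 0.666667.
KL = 0.405465 + 0.666667 - 1 = 0.0721

0.0721


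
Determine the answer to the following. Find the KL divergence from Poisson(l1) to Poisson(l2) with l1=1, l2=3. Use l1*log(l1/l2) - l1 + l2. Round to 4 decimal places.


KL divergence for Poisson:
KL = l1*log(l1/l2) - l1 + l2.
l1 = 1, l2 = 3.
log(1/3) = -1.098612.
l1*log(l1/l2) = 1 * -1.098612 = -1.098612.
KL = -1.098612 - 1 + 3 = 0.9014

0.9014


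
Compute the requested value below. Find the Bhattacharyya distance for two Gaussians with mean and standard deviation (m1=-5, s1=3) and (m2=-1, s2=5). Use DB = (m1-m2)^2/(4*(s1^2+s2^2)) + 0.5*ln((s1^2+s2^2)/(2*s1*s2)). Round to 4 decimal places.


Bhattacharyya distance between two Gaussians:
DB = (m1-m2)^2/(4*(s1^2+s2^2)) + (1/2)*ln((s1^2+s2^2)/(2*s1*s2)).
(m1-m2)^2 = (-4)^2 = 16.
s1^2+s2^2 = 9 + 25 = 34.
term1 = 16/136 = 0.117647.
term2 = 0.5*ln(34/30.0) = 0.062582.
DB = 0.117647 + 0.062582 = 0.1802

0.1802


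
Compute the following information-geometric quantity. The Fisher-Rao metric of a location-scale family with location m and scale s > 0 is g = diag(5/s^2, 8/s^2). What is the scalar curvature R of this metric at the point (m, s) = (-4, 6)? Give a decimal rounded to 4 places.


The metric has the form g = (A dm^2 + B ds^2)/s^2 with A = 5, B = 8.
Substitute u = sqrt(A/B)*m: g = B*(du^2 + ds^2)/s^2, i.e. B times the
Poincare upper half-plane metric, which has constant Gaussian curvature -1.
Scaling a 2D metric by a constant c divides the Gaussian curvature by c,
so K = -1/B = -1/(8) = -0.1250 everywhere (the point (m, s) = (-4, 6) is irrelevant:
the curvature is constant).
Scalar curvature in dimension 2: R = 2K = -2/(8) = -0.2500.

-0.2500


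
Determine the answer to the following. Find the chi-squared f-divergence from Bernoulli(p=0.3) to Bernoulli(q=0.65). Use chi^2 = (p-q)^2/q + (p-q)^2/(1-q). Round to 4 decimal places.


Chi-squared divergence between Bernoulli distributions:
chi^2 = (p-q)^2/q + (p-q)^2/(1-q).
p = 0.3, q = 0.65, p-q = -0.35.
(p-q)^2 = 0.1225.
term1 = 0.1225/0.65 = 0.188462.
term2 = 0.1225/0.35 = 0.35.
chi^2 = 0.188462 + 0.35 = 0.5385

0.5385


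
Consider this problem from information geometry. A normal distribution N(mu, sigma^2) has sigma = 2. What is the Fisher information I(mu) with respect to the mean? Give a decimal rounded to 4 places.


The Fisher information for the mean of a normal distribution is I(mu) = 1/sigma^2.
sigma = 2, so sigma^2 = 4.
I(mu) = 1/4 = 0.2500

0.2500


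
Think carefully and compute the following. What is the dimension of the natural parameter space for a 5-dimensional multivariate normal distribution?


Exponential family dimension calculation:
For 5-dim MVN: mean has 5 params, covariance has 5*6/2 = 15 unique entries.
Total dim = 5 + 15 = 20.

20


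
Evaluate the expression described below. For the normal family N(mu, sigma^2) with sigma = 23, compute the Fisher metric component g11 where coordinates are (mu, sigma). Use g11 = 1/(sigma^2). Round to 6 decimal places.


For the 2-parameter normal family, the Fisher metric has:
  g11 = 1/sigma^2, g22 = 2/sigma^2.
sigma = 23, sigma^2 = 529.
g11 = 0.001890

0.001890


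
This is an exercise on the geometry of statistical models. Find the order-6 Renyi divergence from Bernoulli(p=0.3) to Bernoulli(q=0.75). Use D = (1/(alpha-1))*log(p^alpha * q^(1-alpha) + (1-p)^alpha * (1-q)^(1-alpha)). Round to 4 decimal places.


Renyi divergence of order alpha between Bernoulli distributions:
D = (1/(alpha-1))*log(p^alpha * q^(1-alpha) + (1-p)^alpha * (1-q)^(1-alpha)).
alpha = 6, p = 0.3, q = 0.75.
p^alpha * q^(1-alpha) = 0.3^6 * 0.75^-5 = 0.003072.
(1-p)^alpha * (1-q)^(1-alpha) = 0.7^6 * 0.25^-5 = 120.472576.
sum = 0.003072 + 120.472576 = 120.475648.
D = (1/5)*log(120.475648) = 0.9583

0.9583


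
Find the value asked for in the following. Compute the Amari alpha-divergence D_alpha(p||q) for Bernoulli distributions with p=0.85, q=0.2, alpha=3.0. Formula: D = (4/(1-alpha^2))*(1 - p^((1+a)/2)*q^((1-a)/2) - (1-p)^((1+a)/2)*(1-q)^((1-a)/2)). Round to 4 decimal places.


Amari alpha-divergence:
D = (4/(1-alpha^2))*(1 - p^((1+a)/2)*q^((1-a)/2) - (1-p)^((1+a)/2)*(1-q)^((1-a)/2)).
alpha = 3.0, p = 0.85, q = 0.2.
e1 = (1+alpha)/2 = 2.0, e2 = (1-alpha)/2 = -1.0.
t1 = p^e1 * q^e2 = 0.85^2.0 * 0.2^-1.0 = 3.6125.
t2 = (1-p)^e1 * (1-q)^e2 = 0.15^2.0 * 0.8^-1.0 = 0.028125.
4/(1-alpha^2) = -0.5.
D = -0.5*(1 - 3.6125 - 0.028125) = 1.3203

1.3203


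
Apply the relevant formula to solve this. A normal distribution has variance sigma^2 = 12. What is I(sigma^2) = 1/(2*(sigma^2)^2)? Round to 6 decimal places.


Fisher information for variance: I(sigma^2) = 1/(2*sigma^4).
sigma^2 = 12, so sigma^4 = 144.
I = 1/(2*144) = 1/288 = 0.003472

0.003472


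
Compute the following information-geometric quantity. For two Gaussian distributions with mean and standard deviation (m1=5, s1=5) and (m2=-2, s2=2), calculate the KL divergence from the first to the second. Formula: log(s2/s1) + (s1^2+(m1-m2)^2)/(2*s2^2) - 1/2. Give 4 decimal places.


KL divergence between normal distributions:
KL = log(s2/s1) + (s1^2 + (m1-m2)^2)/(2*s2^2) - 1/2.
log(2/5) = -0.916291.
(5^2 + (5--2)^2)/(2*2^2) = (25 + 49)/8 = 9.25.
KL = -0.916291 + 9.25 - 0.5 = 7.8337

7.8337


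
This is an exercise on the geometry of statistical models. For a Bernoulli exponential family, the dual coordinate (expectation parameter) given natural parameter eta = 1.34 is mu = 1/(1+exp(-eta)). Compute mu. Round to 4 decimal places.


Dual coordinate (expectation parameter) for Bernoulli:
mu = 1/(1+exp(-eta)).
eta = 1.34.
exp(-eta) = exp(-1.34) = 0.261846.
mu = 1/(1+0.261846) = 0.7925

0.7925


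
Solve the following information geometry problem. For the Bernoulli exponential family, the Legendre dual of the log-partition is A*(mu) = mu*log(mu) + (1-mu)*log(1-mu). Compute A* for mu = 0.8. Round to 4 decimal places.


Legendre transform for Bernoulli:
A*(mu) = mu*log(mu) + (1-mu)*log(1-mu).
mu = 0.8, 1-mu = 0.2.
mu*log(mu) = 0.8*log(0.8) = -0.178515.
(1-mu)*log(1-mu) = 0.2*log(0.2) = -0.321888.
A* = -0.178515 + -0.321888 = -0.5004

-0.5004


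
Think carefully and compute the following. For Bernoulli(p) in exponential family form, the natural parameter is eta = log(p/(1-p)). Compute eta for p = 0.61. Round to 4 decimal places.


Natural parameter for Bernoulli: eta = log(p/(1-p)).
p = 0.61, 1-p = 0.39.
p/(1-p) = 1.564103.
eta = log(1.564103) = 0.4473

0.4473


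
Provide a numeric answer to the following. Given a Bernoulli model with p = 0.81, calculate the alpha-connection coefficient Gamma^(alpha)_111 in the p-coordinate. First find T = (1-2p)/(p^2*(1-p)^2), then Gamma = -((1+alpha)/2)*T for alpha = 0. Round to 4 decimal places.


Skewness (Amari-Chentsov) tensor: T = (1-2p)/(p^2*(1-p)^2).
p = 0.81, 1-2p = -0.62, p^2 = 0.6561, (1-p)^2 = 0.0361.
T = -0.62/(0.6561 * 0.0361) = -26.176673.
In the p-coordinate, Gamma^(alpha) = Gamma^(0) - (alpha/2)*T with Gamma^(0) = (1/2)*g'(p) = -T/2,
so Gamma^(alpha) = -((1+alpha)/2)*T.
alpha = 0, -(1+alpha)/2 = -0.5.
Gamma = -0.5 * -26.176673 = 13.0883

13.0883


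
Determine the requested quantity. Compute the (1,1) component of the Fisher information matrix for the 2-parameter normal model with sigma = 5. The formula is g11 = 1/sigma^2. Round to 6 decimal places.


For the 2-parameter normal family, the Fisher metric has:
  g11 = 1/sigma^2, g22 = 2/sigma^2.
sigma = 5, sigma^2 = 25.
g11 = 0.040000

0.040000


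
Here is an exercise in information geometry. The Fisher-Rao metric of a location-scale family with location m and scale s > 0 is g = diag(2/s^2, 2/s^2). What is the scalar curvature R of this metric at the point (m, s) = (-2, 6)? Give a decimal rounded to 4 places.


The metric has the form g = (A dm^2 + B ds^2)/s^2 with A = 2, B = 2.
Substitute u = sqrt(A/B)*m: g = B*(du^2 + ds^2)/s^2, i.e. B times the
Poincare upper half-plane metric, which has constant Gaussian curvature -1.
Scaling a 2D metric by a constant c divides the Gaussian curvature by c,
so K = -1/B = -1/(2) = -0.5000 everywhere (the point (m, s) = (-2, 6) is irrelevant:
the curvature is constant).
Scalar curvature in dimension 2: R = 2K = -2/(2) = -1.0000.

-1.0000


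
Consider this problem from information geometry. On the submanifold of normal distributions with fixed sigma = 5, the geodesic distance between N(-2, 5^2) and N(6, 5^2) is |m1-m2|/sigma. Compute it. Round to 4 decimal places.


On the fixed-variance normal subfamily, geodesic distance = |m1-m2|/sigma.
|-2 - 6| = 8.
sigma = 5.
d = 8/5 = 1.6000

1.6000


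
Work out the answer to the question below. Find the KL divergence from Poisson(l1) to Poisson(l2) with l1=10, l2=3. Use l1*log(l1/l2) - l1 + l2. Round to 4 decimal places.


KL divergence for Poisson:
KL = l1*log(l1/l2) - l1 + l2.
l1 = 10, l2 = 3.
log(10/3) = 1.203973.
l1*log(l1/l2) = 10 * 1.203973 = 12.039728.
KL = 12.039728 - 10 + 3 = 5.0397

5.0397


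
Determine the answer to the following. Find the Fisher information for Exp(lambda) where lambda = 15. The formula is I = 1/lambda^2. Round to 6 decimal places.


Fisher information for exponential: I(lambda) = 1/lambda^2.
lambda = 15, lambda^2 = 225.
I = 1/225 = 0.004444

0.004444


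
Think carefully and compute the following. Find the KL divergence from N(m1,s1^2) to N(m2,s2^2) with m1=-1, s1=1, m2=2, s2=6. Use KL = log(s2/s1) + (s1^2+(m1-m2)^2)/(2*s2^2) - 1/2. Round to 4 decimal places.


KL divergence between normal distributions:
KL = log(s2/s1) + (s1^2 + (m1-m2)^2)/(2*s2^2) - 1/2.
log(6/1) = 1.791759.
(1^2 + (-1-2)^2)/(2*6^2) = (1 + 9)/72 = 0.138889.
KL = 1.791759 + 0.138889 - 0.5 = 1.4306

1.4306


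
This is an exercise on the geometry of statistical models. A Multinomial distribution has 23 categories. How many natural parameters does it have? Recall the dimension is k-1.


Exponential family dimension calculation:
For Multinomial with k=23 categories, dim = k-1 = 22.

22


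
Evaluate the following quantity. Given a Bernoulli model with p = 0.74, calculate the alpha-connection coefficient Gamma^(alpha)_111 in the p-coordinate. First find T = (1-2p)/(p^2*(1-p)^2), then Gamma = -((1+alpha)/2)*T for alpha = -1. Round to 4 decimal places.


Skewness (Amari-Chentsov) tensor: T = (1-2p)/(p^2*(1-p)^2).
p = 0.74, 1-2p = -0.48, p^2 = 0.5476, (1-p)^2 = 0.0676.
T = -0.48/(0.5476 * 0.0676) = -12.966749.
In the p-coordinate, Gamma^(alpha) = Gamma^(0) - (alpha/2)*T with Gamma^(0) = (1/2)*g'(p) = -T/2,
so Gamma^(alpha) = -((1+alpha)/2)*T.
alpha = -1, -(1+alpha)/2 = 0.0.
Gamma = 0.0 * -12.966749 = 0.0000

0.0000


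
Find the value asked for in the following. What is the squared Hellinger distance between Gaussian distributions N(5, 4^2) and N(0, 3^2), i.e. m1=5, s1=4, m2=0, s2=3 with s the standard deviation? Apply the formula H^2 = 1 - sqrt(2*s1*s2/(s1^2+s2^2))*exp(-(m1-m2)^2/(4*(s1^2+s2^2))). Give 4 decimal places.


Squared Hellinger distance for Gaussians:
H^2 = 1 - sqrt(2*s1*s2/(s1^2+s2^2)) * exp(-(m1-m2)^2/(4*(s1^2+s2^2))).
s1^2 = 16, s2^2 = 9, s1^2+s2^2 = 25.
sqrt(2*4*3/(25)) = 0.979796.
(m1-m2)^2 = (5)^2 = 25.
exp(-25/(4*25)) = exp(-0.25) = 0.778801.
H^2 = 1 - 0.979796*0.778801 = 0.2369

0.2369


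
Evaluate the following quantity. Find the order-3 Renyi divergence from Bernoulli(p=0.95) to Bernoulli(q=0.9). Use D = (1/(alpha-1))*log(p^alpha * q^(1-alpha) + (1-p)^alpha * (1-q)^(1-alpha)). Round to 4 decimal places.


Renyi divergence of order alpha between Bernoulli distributions:
D = (1/(alpha-1))*log(p^alpha * q^(1-alpha) + (1-p)^alpha * (1-q)^(1-alpha)).
alpha = 3, p = 0.95, q = 0.9.
p^alpha * q^(1-alpha) = 0.95^3 * 0.9^-2 = 1.058488.
(1-p)^alpha * (1-q)^(1-alpha) = 0.05^3 * 0.1^-2 = 0.0125.
sum = 1.058488 + 0.0125 = 1.070988.
D = (1/2)*log(1.070988) = 0.0343

0.0343


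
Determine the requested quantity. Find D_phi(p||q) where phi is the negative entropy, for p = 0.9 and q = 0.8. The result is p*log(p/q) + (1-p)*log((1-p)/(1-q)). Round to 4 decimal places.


Bregman divergence with negative entropy generator:
D = p*log(p/q) + (1-p)*log((1-p)/(1-q)).
p = 0.9, q = 0.8.
p*log(p/q) = 0.9*log(0.9/0.8) = 0.106005.
(1-p)*log((1-p)/(1-q)) = 0.1*log(0.1/0.2) = -0.069315.
D = 0.106005 + -0.069315 = 0.0367

0.0367


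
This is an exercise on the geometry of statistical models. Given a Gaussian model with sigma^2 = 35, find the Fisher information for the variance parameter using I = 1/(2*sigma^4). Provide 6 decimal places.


Fisher information for variance: I(sigma^2) = 1/(2*sigma^4).
sigma^2 = 35, so sigma^4 = 1225.
I = 1/(2*1225) = 1/2450 = 0.000408

0.000408


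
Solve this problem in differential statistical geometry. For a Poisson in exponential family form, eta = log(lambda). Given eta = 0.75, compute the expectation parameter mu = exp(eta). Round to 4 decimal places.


Expectation parameter for Poisson exponential family:
mu = exp(eta).
eta = 0.75.
mu = exp(0.75) = 2.1170

2.1170


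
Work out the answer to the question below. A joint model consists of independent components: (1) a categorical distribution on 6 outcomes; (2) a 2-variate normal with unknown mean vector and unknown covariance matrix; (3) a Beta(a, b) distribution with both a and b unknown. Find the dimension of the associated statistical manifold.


The dimension of a statistical manifold equals the number of free
(independent) real parameters of the model. For a product of independent
blocks the parameter counts add.
- categorical on 6 outcomes (probabilities sum to 1): 6-1 = 5.
- 2-variate normal: 2 (mean) + 2*3/2 = 3 (symmetric covariance) = 5.
- Beta (a, b): 2.
Total = 5 + 5 + 2 = 12.
Dimension = 12

12


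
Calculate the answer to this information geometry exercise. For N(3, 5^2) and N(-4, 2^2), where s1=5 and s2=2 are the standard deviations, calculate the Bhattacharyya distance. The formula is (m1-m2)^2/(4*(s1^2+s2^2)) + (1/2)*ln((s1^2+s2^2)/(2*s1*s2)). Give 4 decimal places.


Bhattacharyya distance between two Gaussians:
DB = (m1-m2)^2/(4*(s1^2+s2^2)) + (1/2)*ln((s1^2+s2^2)/(2*s1*s2)).
(m1-m2)^2 = (7)^2 = 49.
s1^2+s2^2 = 25 + 4 = 29.
term1 = 49/116 = 0.422414.
term2 = 0.5*ln(29/20.0) = 0.185782.
DB = 0.422414 + 0.185782 = 0.6082

0.6082


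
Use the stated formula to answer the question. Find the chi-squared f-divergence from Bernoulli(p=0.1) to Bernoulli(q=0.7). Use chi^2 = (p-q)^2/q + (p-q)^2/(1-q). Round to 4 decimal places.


Chi-squared divergence between Bernoulli distributions:
chi^2 = (p-q)^2/q + (p-q)^2/(1-q).
p = 0.1, q = 0.7, p-q = -0.6.
(p-q)^2 = 0.36.
term1 = 0.36/0.7 = 0.514286.
term2 = 0.36/0.3 = 1.2.
chi^2 = 0.514286 + 1.2 = 1.7143

1.7143


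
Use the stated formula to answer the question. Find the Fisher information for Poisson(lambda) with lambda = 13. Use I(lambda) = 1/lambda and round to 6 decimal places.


Fisher information for Poisson: I(lambda) = 1/lambda.
lambda = 13.
I(lambda) = 1/13 = 0.076923

0.076923


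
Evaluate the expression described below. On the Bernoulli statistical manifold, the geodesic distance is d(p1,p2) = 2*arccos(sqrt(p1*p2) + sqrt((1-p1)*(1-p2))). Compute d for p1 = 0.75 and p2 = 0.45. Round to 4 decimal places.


Geodesic distance on Bernoulli manifold:
d(p1,p2) = 2*arccos(sqrt(p1*p2) + sqrt((1-p1)*(1-p2))).
sqrt(p1*p2) = sqrt(0.75*0.45) = 0.580948.
sqrt((1-p1)*(1-p2)) = sqrt(0.25*0.55) = 0.37081.
arg = 0.580948 + 0.37081 = 0.951757.
d = 2*arccos(0.951757) = 0.6238

0.6238


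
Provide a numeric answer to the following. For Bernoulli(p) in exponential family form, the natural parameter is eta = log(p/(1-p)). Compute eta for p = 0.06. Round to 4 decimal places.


Natural parameter for Bernoulli: eta = log(p/(1-p)).
p = 0.06, 1-p = 0.94.
p/(1-p) = 0.06383.
eta = log(0.06383) = -2.7515

-2.7515


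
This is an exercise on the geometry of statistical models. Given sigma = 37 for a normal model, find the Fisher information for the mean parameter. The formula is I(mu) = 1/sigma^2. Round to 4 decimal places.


The Fisher information for the mean of a normal distribution is I(mu) = 1/sigma^2.
sigma = 37, so sigma^2 = 1369.
I(mu) = 1/1369 = 0.0007

0.0007


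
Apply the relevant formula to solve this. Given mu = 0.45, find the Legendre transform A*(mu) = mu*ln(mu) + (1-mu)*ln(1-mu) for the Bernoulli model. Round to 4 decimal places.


Legendre transform for Bernoulli:
A*(mu) = mu*log(mu) + (1-mu)*log(1-mu).
mu = 0.45, 1-mu = 0.55.
mu*log(mu) = 0.45*log(0.45) = -0.359328.
(1-mu)*log(1-mu) = 0.55*log(0.55) = -0.32881.
A* = -0.359328 + -0.32881 = -0.6881

-0.6881


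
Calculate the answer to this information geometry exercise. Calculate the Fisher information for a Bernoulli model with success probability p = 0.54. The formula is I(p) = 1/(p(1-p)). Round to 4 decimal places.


For Bernoulli(p), Fisher information is I(p) = 1/(p*(1-p)).
p = 0.54, 1-p = 0.46.
p*(1-p) = 0.2484.
I(p) = 1/0.2484 = 4.0258

4.0258


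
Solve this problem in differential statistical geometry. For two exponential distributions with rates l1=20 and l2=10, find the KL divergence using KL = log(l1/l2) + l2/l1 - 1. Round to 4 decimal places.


KL divergence for exponential family:
KL = log(l1/l2) + l2/l1 - 1.
log(20/10) = 0.693147.
10/20 = 0.5.
KL = 0.693147 + 0.5 - 1 = 0.1931

0.1931


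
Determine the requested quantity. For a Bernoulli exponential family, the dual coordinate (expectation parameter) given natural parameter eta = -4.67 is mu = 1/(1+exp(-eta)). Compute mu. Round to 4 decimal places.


Dual coordinate (expectation parameter) for Bernoulli:
mu = 1/(1+exp(-eta)).
eta = -4.67.
exp(-eta) = exp(4.67) = 106.697742.
mu = 1/(1+106.697742) = 0.0093

0.0093


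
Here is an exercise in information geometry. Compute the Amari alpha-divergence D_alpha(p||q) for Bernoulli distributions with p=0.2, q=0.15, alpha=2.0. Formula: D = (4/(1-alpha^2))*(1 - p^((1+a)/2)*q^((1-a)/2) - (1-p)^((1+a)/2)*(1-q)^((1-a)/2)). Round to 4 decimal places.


Amari alpha-divergence:
D = (4/(1-alpha^2))*(1 - p^((1+a)/2)*q^((1-a)/2) - (1-p)^((1+a)/2)*(1-q)^((1-a)/2)).
alpha = 2.0, p = 0.2, q = 0.15.
e1 = (1+alpha)/2 = 1.5, e2 = (1-alpha)/2 = -0.5.
t1 = p^e1 * q^e2 = 0.2^1.5 * 0.15^-0.5 = 0.23094.
t2 = (1-p)^e1 * (1-q)^e2 = 0.8^1.5 * 0.85^-0.5 = 0.776114.
4/(1-alpha^2) = -1.333333.
D = -1.333333*(1 - 0.23094 - 0.776114) = 0.0094

0.0094


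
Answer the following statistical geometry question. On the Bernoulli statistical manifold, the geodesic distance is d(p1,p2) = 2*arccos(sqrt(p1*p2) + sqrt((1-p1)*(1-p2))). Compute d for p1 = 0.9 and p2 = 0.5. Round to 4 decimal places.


Geodesic distance on Bernoulli manifold:
d(p1,p2) = 2*arccos(sqrt(p1*p2) + sqrt((1-p1)*(1-p2))).
sqrt(p1*p2) = sqrt(0.9*0.5) = 0.67082.
sqrt((1-p1)*(1-p2)) = sqrt(0.1*0.5) = 0.223607.
arg = 0.67082 + 0.223607 = 0.894427.
d = 2*arccos(0.894427) = 0.9273

0.9273


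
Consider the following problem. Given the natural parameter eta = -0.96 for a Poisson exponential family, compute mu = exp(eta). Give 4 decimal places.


Expectation parameter for Poisson exponential family:
mu = exp(eta).
eta = -0.96.
mu = exp(-0.96) = 0.3829

0.3829


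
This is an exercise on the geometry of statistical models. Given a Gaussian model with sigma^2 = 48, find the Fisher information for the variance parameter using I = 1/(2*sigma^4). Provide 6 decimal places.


Fisher information for variance: I(sigma^2) = 1/(2*sigma^4).
sigma^2 = 48, so sigma^4 = 2304.
I = 1/(2*2304) = 1/4608 = 0.000217

0.000217


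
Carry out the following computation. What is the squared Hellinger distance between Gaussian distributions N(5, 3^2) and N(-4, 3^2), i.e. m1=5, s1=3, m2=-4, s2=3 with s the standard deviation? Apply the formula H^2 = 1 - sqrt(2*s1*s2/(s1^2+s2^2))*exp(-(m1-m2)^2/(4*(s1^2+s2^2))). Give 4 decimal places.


Squared Hellinger distance for Gaussians:
H^2 = 1 - sqrt(2*s1*s2/(s1^2+s2^2)) * exp(-(m1-m2)^2/(4*(s1^2+s2^2))).
s1^2 = 9, s2^2 = 9, s1^2+s2^2 = 18.
sqrt(2*3*3/(18)) = 1.0.
(m1-m2)^2 = (9)^2 = 81.
exp(-81/(4*18)) = exp(-1.125) = 0.324652.
H^2 = 1 - 1.0*0.324652 = 0.6753

0.6753


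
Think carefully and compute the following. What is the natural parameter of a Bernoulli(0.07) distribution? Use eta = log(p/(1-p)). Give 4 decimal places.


Natural parameter for Bernoulli: eta = log(p/(1-p)).
p = 0.07, 1-p = 0.93.
p/(1-p) = 0.075269.
eta = log(0.075269) = -2.5867

-2.5867


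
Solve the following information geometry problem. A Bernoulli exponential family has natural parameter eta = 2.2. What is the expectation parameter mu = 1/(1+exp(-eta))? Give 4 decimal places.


Dual coordinate (expectation parameter) for Bernoulli:
mu = 1/(1+exp(-eta)).
eta = 2.2.
exp(-eta) = exp(-2.2) = 0.110803.
mu = 1/(1+0.110803) = 0.9002

0.9002


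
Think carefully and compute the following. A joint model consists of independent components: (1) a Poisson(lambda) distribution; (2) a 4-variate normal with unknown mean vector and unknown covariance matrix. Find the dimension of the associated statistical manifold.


The dimension of a statistical manifold equals the number of free
(independent) real parameters of the model. For a product of independent
blocks the parameter counts add.
- Poisson (lambda): 1.
- 4-variate normal: 4 (mean) + 4*5/2 = 10 (symmetric covariance) = 14.
Total = 1 + 14 = 15.
Dimension = 15

15


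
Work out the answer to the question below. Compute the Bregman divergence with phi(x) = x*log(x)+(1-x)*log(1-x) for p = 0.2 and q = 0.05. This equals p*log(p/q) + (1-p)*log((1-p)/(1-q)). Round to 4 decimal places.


Bregman divergence with negative entropy generator:
D = p*log(p/q) + (1-p)*log((1-p)/(1-q)).
p = 0.2, q = 0.05.
p*log(p/q) = 0.2*log(0.2/0.05) = 0.277259.
(1-p)*log((1-p)/(1-q)) = 0.8*log(0.8/0.95) = -0.13748.
D = 0.277259 + -0.13748 = 0.1398

0.1398
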